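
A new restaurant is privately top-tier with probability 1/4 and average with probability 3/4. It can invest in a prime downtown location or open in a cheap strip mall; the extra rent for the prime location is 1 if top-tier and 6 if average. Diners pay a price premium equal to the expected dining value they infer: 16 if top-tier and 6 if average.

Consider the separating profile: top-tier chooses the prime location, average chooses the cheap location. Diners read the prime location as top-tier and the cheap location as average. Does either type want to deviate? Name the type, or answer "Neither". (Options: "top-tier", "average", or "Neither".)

The prime location pays 16; the cheap location pays 6.
top-tier: assigned the prime location, nets 16 − 1 = 15; deviating to the cheap location nets 6.
average: assigned the cheap location, nets 6; deviating to the prime location nets 16 − 6 = 10.
The average type gains 4 by deviating.

average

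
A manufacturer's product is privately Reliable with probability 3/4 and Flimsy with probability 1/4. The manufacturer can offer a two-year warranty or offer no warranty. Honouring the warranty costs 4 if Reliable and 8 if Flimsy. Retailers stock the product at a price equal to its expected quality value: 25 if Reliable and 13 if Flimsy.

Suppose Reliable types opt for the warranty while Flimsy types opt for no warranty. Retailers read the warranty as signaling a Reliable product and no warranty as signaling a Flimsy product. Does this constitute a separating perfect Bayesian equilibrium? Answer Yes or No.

No

Under these beliefs, the warranty earns price 25 and no warranty earns price 13.
Reliable: the warranty nets 25 − 4 = 21; no warranty nets 13. Reliable prefers the warranty.
Flimsy: the warranty nets 25 − 8 = 17; no warranty nets 13. Flimsy would deviate to the warranty.
Flimsy has a profitable deviation, so the profile is not an equilibrium.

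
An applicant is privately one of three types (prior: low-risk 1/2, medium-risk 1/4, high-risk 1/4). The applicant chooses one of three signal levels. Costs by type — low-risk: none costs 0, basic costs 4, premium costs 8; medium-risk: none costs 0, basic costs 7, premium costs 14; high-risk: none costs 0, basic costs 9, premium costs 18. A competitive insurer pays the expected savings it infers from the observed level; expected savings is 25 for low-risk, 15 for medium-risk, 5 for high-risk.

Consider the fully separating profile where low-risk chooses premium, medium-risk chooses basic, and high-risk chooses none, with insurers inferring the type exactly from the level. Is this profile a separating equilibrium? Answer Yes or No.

No

Separating rebates: premium → 25, basic → 15, none → 5.
low-risk (assigned premium): none: 5 − 0 = 5; basic: 15 − 4 = 11; premium: 25 − 8 = 17. low-risk stays.
medium-risk (assigned basic): none: 5 − 0 = 5; basic: 15 − 7 = 8; premium: 25 − 14 = 11. medium-risk prefers premium.
high-risk (assigned none): none: 5 − 0 = 5; basic: 15 − 9 = 6; premium: 25 − 18 = 7. high-risk prefers premium.
At least one type deviates; the separating profile fails.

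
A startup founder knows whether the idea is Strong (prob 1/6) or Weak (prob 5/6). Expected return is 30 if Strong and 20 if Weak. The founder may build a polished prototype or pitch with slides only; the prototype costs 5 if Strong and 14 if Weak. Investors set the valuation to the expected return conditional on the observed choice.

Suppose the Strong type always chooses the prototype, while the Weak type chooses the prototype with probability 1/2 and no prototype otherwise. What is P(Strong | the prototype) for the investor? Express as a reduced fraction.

P(the prototype) = (1/6)·1 + (5/6)·(1/2) = 7/12.
By Bayes' rule, P(Strong | the prototype) = (1/6) / (7/12) = 2/7.

2/7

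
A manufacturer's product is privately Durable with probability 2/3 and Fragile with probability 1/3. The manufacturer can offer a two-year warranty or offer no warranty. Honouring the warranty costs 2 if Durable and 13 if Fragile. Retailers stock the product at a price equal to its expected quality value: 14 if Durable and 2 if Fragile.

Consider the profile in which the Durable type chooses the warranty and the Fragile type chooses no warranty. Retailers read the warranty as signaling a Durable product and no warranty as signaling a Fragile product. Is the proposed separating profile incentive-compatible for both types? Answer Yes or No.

Yes

Under these beliefs, the warranty earns price 14 and no warranty earns price 2.
Durable: the warranty nets 14 − 2 = 12; no warranty nets 2. Durable prefers the warranty.
Fragile: the warranty nets 14 − 13 = 1; no warranty nets 2. Fragile prefers no warranty.
Neither type deviates, so the separating profile is an equilibrium.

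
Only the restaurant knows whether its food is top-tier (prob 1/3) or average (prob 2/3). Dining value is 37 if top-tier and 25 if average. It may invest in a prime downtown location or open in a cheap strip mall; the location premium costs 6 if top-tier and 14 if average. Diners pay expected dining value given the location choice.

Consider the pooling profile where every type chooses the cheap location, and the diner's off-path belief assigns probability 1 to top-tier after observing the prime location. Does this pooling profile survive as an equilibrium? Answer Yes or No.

No

On path, the diner holds the prior and pays 1/3·37 + 2/3·25 = 29. Off path (the prime location), believing top-tier, it pays 37.
top-tier: the cheap location nets 29; the prime location nets 37 − 6 = 31. top-tier would deviate.
average: the cheap location nets 29; the prime location nets 37 − 14 = 23. average stays.
A type deviates, so pooling fails.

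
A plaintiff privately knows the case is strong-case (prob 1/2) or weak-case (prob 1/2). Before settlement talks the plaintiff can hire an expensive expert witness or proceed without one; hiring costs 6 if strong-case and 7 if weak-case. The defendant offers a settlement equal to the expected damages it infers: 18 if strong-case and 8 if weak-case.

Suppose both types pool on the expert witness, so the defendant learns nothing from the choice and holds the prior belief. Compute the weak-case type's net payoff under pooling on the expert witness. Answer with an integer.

6

Pooled settlement = 1/2·18 + 1/2·8 = 13.
weak-case pays cost 7 for the expert witness, so net payoff = 13 − 7 = 6.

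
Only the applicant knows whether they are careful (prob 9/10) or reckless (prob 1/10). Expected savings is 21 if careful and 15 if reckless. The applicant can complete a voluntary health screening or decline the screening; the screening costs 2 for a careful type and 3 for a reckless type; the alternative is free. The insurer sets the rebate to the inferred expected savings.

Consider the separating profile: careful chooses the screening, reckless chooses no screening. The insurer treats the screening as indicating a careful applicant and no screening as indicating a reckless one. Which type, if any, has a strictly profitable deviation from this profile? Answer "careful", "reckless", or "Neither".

reckless

The screening pays 21; no screening pays 15.
careful: assigned the screening, nets 21 − 2 = 19; deviating to no screening nets 15.
reckless: assigned no screening, nets 15; deviating to the screening nets 21 − 3 = 18.
The reckless type gains 3 by deviating.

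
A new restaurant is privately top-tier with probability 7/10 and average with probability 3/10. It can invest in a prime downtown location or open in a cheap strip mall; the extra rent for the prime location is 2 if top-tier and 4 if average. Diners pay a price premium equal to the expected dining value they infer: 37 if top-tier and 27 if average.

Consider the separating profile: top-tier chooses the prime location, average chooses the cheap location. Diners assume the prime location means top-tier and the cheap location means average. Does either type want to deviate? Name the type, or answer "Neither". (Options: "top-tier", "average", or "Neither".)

The prime location pays 37; the cheap location pays 27.
top-tier: assigned the prime location, nets 37 − 2 = 35; deviating to the cheap location nets 27.
average: assigned the cheap location, nets 27; deviating to the prime location nets 37 − 4 = 33.
The average type gains 6 by deviating.

average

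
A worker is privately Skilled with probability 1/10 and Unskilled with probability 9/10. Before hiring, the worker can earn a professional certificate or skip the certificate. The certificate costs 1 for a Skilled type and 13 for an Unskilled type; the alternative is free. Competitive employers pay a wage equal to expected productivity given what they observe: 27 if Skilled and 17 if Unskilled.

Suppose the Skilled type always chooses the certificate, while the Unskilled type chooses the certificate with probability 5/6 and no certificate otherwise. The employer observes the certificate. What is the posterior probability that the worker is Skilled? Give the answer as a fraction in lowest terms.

2/17

P(the certificate) = (1/10)·1 + (9/10)·(5/6) = 17/20.
By Bayes' rule, P(Skilled | the certificate) = (1/10) / (17/20) = 2/17.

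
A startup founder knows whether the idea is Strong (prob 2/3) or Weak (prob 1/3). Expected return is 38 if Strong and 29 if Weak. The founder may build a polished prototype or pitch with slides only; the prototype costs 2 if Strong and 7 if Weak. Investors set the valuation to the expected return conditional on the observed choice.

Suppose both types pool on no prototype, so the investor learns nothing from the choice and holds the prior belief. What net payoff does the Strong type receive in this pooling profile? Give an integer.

Pooled valuation = 2/3·38 + 1/3·29 = 35.
Strong pays no cost for no prototype, so net payoff = 35.

35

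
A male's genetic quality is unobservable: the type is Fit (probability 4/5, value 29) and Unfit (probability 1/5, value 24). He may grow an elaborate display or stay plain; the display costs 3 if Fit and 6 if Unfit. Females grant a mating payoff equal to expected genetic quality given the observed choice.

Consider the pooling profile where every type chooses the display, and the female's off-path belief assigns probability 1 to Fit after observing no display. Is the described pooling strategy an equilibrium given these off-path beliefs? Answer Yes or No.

No

On path, the female holds the prior and pays 4/5·29 + 1/5·24 = 28. Off path (no display), believing Fit, it pays 29.
Fit: the display nets 28 − 3 = 25; no display nets 29. Fit would deviate.
Unfit: the display nets 28 − 6 = 22; no display nets 29. Unfit would deviate.
A type deviates, so pooling fails.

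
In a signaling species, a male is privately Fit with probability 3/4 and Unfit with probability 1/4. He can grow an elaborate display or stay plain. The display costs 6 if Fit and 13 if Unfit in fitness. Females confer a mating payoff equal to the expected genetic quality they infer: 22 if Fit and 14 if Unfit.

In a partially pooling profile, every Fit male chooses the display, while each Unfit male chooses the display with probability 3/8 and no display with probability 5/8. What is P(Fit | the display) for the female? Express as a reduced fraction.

8/9

P(the display) = (3/4)·1 + (1/4)·(3/8) = 27/32.
By Bayes' rule, P(Fit | the display) = (3/4) / (27/32) = 8/9.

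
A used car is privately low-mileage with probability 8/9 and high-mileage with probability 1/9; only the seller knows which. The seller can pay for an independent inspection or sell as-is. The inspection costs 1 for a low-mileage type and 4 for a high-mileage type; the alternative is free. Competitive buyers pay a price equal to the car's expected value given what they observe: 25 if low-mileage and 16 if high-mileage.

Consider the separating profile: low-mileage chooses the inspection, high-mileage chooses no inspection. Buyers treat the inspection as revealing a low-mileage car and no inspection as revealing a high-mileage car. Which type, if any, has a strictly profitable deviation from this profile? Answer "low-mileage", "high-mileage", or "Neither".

The inspection pays 25; no inspection pays 16.
low-mileage: assigned the inspection, nets 25 − 1 = 24; deviating to no inspection nets 16.
high-mileage: assigned no inspection, nets 16; deviating to the inspection nets 25 − 4 = 21.
The high-mileage type gains 5 by deviating.

high-mileage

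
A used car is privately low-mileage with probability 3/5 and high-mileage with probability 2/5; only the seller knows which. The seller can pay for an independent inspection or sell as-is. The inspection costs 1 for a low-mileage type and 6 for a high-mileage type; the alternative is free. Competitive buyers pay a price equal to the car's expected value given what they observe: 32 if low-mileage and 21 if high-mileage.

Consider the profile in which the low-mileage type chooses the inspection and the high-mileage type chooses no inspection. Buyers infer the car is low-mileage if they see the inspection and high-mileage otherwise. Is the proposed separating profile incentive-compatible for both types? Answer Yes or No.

No

Under these beliefs, the inspection earns price 32 and no inspection earns price 21.
low-mileage: the inspection nets 32 − 1 = 31; no inspection nets 21. low-mileage prefers the inspection.
high-mileage: the inspection nets 32 − 6 = 26; no inspection nets 21. high-mileage would deviate to the inspection.
high-mileage has a profitable deviation, so the profile is not an equilibrium.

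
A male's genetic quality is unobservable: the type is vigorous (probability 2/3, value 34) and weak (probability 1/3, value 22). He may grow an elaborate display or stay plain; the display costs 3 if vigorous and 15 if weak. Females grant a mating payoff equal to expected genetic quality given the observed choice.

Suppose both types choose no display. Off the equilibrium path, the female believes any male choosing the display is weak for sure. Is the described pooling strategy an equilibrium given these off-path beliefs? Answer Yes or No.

Yes

On path, the female holds the prior and pays 2/3·34 + 1/3·22 = 30. Off path (the display), believing weak, it pays 22.
vigorous: no display nets 30; the display nets 22 − 3 = 19. vigorous stays.
weak: no display nets 30; the display nets 22 − 15 = 7. weak stays.
No type deviates, so pooling is sustained.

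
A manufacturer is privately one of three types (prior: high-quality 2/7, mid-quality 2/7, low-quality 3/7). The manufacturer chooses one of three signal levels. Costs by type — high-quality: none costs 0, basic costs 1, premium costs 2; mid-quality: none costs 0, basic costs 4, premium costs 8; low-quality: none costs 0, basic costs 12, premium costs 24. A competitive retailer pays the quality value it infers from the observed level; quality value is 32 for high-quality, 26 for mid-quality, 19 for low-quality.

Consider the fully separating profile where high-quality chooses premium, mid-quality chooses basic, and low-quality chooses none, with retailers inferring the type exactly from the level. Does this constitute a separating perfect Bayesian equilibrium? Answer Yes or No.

No

Separating prices: premium → 32, basic → 26, none → 19.
high-quality (assigned premium): none: 19 − 0 = 19; basic: 26 − 1 = 25; premium: 32 − 2 = 30. high-quality stays.
mid-quality (assigned basic): none: 19 − 0 = 19; basic: 26 − 4 = 22; premium: 32 − 8 = 24. mid-quality prefers premium.
low-quality (assigned none): none: 19 − 0 = 19; basic: 26 − 12 = 14; premium: 32 − 24 = 8. low-quality stays.
At least one type deviates; the separating profile fails.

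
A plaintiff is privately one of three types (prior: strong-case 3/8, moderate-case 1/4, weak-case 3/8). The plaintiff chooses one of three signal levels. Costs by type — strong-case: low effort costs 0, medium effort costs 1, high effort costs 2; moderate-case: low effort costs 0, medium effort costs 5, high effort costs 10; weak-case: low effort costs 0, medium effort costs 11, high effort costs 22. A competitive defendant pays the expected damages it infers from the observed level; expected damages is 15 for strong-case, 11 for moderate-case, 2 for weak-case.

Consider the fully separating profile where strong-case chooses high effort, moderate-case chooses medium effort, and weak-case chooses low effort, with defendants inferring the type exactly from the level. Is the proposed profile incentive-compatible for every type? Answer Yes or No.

Separating settlements: high effort → 15, medium effort → 11, low effort → 2.
strong-case (assigned high effort): low effort: 2 − 0 = 2; medium effort: 11 − 1 = 10; high effort: 15 − 2 = 13. strong-case stays.
moderate-case (assigned medium effort): low effort: 2 − 0 = 2; medium effort: 11 − 5 = 6; high effort: 15 − 10 = 5. moderate-case stays.
weak-case (assigned low effort): low effort: 2 − 0 = 2; medium effort: 11 − 11 = 0; high effort: 15 − 22 = -7. weak-case stays.
Every type prefers its assigned level; separation holds.

Yes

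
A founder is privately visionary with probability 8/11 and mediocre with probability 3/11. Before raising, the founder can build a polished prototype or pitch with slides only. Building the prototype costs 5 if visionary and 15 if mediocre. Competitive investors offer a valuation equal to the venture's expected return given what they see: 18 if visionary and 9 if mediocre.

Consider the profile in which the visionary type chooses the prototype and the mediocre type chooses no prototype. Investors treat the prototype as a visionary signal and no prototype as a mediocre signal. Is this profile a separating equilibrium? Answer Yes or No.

Under these beliefs, the prototype earns valuation 18 and no prototype earns valuation 9.
visionary: the prototype nets 18 − 5 = 13; no prototype nets 9. visionary prefers the prototype.
mediocre: the prototype nets 18 − 15 = 3; no prototype nets 9. mediocre prefers no prototype.
Neither type deviates, so the separating profile is an equilibrium.

Yes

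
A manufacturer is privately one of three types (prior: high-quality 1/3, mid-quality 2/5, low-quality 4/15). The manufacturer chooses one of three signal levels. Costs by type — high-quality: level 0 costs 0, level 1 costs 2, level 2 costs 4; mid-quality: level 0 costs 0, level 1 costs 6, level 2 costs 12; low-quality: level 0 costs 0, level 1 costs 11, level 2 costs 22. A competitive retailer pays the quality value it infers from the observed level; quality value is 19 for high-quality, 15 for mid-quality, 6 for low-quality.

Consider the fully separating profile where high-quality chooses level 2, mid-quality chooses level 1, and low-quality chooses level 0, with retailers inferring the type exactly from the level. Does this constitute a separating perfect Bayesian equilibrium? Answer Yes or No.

Yes

Separating prices: level 2 → 19, level 1 → 15, level 0 → 6.
high-quality (assigned level 2): level 0: 6 − 0 = 6; level 1: 15 − 2 = 13; level 2: 19 − 4 = 15. high-quality stays.
mid-quality (assigned level 1): level 0: 6 − 0 = 6; level 1: 15 − 6 = 9; level 2: 19 − 12 = 7. mid-quality stays.
low-quality (assigned level 0): level 0: 6 − 0 = 6; level 1: 15 − 11 = 4; level 2: 19 − 22 = -3. low-quality stays.
Every type prefers its assigned level; separation holds.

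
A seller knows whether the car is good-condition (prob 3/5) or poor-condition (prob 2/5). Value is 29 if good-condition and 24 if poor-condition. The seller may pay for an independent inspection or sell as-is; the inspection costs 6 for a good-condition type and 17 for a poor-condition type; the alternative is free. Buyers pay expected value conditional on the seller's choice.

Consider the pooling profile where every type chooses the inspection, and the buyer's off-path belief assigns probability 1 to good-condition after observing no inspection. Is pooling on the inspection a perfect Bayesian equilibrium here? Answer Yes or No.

No

On path, the buyer holds the prior and pays 3/5·29 + 2/5·24 = 27. Off path (no inspection), believing good-condition, it pays 29.
good-condition: the inspection nets 27 − 6 = 21; no inspection nets 29. good-condition would deviate.
poor-condition: the inspection nets 27 − 17 = 10; no inspection nets 29. poor-condition would deviate.
A type deviates, so pooling fails.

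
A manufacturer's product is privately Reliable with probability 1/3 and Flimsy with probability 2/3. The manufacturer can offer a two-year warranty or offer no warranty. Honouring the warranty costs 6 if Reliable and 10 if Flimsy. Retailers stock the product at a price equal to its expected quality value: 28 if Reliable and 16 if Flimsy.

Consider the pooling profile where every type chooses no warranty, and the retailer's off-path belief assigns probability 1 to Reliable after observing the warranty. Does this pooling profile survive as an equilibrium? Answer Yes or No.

No

On path, the retailer holds the prior and pays 1/3·28 + 2/3·16 = 20. Off path (the warranty), believing Reliable, it pays 28.
Reliable: no warranty nets 20; the warranty nets 28 − 6 = 22. Reliable would deviate.
Flimsy: no warranty nets 20; the warranty nets 28 − 10 = 18. Flimsy stays.
A type deviates, so pooling fails.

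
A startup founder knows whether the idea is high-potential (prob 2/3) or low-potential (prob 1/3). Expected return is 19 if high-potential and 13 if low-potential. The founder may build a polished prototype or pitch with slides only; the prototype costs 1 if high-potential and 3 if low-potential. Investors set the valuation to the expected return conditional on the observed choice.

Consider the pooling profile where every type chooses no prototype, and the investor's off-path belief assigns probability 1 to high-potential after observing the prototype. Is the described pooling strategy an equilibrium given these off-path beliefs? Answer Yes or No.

On path, the investor holds the prior and pays 2/3·19 + 1/3·13 = 17. Off path (the prototype), believing high-potential, it pays 19.
high-potential: no prototype nets 17; the prototype nets 19 − 1 = 18. high-potential would deviate.
low-potential: no prototype nets 17; the prototype nets 19 − 3 = 16. low-potential stays.
A type deviates, so pooling fails.

No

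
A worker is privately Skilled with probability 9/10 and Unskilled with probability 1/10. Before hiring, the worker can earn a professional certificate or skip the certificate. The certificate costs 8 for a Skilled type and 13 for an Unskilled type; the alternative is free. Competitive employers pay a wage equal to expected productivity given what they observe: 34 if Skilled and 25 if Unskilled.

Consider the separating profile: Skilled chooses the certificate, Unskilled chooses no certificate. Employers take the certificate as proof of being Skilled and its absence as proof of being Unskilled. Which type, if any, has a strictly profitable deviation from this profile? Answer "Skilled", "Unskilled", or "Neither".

Neither

The certificate pays 34; no certificate pays 25.
Skilled: assigned the certificate, nets 34 − 8 = 26; deviating to no certificate nets 25.
Unskilled: assigned no certificate, nets 25; deviating to the certificate nets 34 − 13 = 21.
Both types strictly prefer their assigned action; no profitable deviation.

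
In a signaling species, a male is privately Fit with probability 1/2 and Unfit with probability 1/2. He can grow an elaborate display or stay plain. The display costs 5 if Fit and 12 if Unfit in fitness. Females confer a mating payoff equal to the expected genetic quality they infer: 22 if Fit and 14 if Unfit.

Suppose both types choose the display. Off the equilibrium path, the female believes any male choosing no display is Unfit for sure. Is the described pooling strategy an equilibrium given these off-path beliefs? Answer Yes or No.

On path, the female holds the prior and pays 1/2·22 + 1/2·14 = 18. Off path (no display), believing Unfit, it pays 14.
Fit: the display nets 18 − 5 = 13; no display nets 14. Fit would deviate.
Unfit: the display nets 18 − 12 = 6; no display nets 14. Unfit would deviate.
A type deviates, so pooling fails.

No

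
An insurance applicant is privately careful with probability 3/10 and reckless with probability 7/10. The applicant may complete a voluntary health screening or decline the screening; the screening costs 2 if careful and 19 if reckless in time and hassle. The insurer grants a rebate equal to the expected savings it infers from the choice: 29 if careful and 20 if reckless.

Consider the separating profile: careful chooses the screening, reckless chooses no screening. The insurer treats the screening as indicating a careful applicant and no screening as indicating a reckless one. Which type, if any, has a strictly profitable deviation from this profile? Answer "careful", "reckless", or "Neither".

Neither

The screening pays 29; no screening pays 20.
careful: assigned the screening, nets 29 − 2 = 27; deviating to no screening nets 20.
reckless: assigned no screening, nets 20; deviating to the screening nets 29 − 19 = 10.
Both types strictly prefer their assigned action; no profitable deviation.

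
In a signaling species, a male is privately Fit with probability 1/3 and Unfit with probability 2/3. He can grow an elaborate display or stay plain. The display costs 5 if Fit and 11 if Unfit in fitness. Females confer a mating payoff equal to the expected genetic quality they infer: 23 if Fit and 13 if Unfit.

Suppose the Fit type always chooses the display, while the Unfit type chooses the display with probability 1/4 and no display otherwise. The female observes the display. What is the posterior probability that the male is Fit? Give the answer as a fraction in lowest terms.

2/3

P(the display) = (1/3)·1 + (2/3)·(1/4) = 1/2.
By Bayes' rule, P(Fit | the display) = (1/3) / (1/2) = 2/3.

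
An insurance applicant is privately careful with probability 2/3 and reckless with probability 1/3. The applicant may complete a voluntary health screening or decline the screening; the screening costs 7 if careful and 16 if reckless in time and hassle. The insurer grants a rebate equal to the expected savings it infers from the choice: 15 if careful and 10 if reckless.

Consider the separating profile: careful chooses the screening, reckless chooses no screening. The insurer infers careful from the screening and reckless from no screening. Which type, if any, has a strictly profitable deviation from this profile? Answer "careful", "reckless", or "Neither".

careful

The screening pays 15; no screening pays 10.
careful: assigned the screening, nets 15 − 7 = 8; deviating to no screening nets 10.
reckless: assigned no screening, nets 10; deviating to the screening nets 15 − 16 = -1.
The careful type gains 2 by deviating.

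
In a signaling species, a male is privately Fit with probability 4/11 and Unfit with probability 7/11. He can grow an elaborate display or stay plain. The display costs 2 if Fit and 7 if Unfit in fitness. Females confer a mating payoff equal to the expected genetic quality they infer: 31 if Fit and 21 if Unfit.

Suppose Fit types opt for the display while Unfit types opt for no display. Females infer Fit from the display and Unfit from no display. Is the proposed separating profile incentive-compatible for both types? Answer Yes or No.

No

Under these beliefs, the display earns mating payoff 31 and no display earns mating payoff 21.
Fit: the display nets 31 − 2 = 29; no display nets 21. Fit prefers the display.
Unfit: the display nets 31 − 7 = 24; no display nets 21. Unfit would deviate to the display.
Unfit has a profitable deviation, so the profile is not an equilibrium.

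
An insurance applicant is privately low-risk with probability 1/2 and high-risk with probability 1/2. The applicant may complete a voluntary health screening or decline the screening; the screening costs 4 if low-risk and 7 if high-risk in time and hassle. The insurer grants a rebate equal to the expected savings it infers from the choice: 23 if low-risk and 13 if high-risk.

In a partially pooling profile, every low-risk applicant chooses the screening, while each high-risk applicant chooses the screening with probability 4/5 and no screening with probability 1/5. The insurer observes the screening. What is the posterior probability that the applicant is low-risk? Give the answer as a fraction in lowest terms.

P(the screening) = (1/2)·1 + (1/2)·(4/5) = 9/10.
By Bayes' rule, P(low-risk | the screening) = (1/2) / (9/10) = 5/9.

5/9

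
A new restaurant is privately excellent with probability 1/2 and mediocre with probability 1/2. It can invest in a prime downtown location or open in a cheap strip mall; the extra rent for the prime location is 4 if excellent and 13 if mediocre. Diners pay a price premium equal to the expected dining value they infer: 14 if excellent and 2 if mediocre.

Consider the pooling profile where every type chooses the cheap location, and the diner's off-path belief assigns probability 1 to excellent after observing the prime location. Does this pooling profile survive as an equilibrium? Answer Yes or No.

No

On path, the diner holds the prior and pays 1/2·14 + 1/2·2 = 8. Off path (the prime location), believing excellent, it pays 14.
excellent: the cheap location nets 8; the prime location nets 14 − 4 = 10. excellent would deviate.
mediocre: the cheap location nets 8; the prime location nets 14 − 13 = 1. mediocre stays.
A type deviates, so pooling fails.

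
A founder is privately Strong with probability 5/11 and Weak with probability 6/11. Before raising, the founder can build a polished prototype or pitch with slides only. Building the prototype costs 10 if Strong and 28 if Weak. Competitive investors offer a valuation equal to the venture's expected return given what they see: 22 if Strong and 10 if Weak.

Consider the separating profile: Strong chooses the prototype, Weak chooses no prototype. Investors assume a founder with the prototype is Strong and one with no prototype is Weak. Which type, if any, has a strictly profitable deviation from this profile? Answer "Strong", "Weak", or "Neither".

The prototype pays 22; no prototype pays 10.
Strong: assigned the prototype, nets 22 − 10 = 12; deviating to no prototype nets 10.
Weak: assigned no prototype, nets 10; deviating to the prototype nets 22 − 28 = -6.
Both types strictly prefer their assigned action; no profitable deviation.

Neither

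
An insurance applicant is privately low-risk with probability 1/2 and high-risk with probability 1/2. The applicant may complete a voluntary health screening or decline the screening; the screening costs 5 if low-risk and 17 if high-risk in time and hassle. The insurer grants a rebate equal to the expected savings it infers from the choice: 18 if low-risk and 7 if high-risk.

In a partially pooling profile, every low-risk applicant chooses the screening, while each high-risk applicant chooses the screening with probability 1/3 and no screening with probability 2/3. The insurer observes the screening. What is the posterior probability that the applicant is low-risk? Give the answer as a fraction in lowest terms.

P(the screening) = (1/2)·1 + (1/2)·(1/3) = 2/3.
By Bayes' rule, P(low-risk | the screening) = (1/2) / (2/3) = 3/4.

3/4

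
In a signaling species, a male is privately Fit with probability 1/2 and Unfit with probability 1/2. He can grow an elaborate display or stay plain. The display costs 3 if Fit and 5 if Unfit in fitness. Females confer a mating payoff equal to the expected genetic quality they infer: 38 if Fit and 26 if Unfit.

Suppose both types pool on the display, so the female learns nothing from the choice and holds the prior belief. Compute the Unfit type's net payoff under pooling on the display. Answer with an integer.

Pooled mating payoff = 1/2·38 + 1/2·26 = 32.
Unfit pays cost 5 for the display, so net payoff = 32 − 5 = 27.

27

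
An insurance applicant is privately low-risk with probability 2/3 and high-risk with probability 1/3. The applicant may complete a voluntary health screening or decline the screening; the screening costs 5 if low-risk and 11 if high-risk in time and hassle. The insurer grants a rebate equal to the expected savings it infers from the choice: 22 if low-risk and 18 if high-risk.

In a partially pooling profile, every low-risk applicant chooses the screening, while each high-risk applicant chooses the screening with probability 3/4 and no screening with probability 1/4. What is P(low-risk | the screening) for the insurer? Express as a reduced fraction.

P(the screening) = (2/3)·1 + (1/3)·(3/4) = 11/12.
By Bayes' rule, P(low-risk | the screening) = (2/3) / (11/12) = 8/11.

8/11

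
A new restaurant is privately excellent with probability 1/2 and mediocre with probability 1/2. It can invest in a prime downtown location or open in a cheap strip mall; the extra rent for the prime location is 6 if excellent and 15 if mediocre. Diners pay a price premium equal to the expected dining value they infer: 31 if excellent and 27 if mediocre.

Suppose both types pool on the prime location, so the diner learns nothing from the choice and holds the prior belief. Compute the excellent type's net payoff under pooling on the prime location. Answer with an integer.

23

Pooled price premium = 1/2·31 + 1/2·27 = 29.
excellent pays cost 6 for the prime location, so net payoff = 29 − 6 = 23.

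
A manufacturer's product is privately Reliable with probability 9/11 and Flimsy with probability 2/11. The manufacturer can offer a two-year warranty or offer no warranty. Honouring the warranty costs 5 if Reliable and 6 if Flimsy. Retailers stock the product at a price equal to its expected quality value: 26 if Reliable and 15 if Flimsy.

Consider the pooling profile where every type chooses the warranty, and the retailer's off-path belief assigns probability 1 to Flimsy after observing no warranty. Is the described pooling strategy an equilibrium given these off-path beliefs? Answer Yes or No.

On path, the retailer holds the prior and pays 9/11·26 + 2/11·15 = 24. Off path (no warranty), believing Flimsy, it pays 15.
Reliable: the warranty nets 24 − 5 = 19; no warranty nets 15. Reliable stays.
Flimsy: the warranty nets 24 − 6 = 18; no warranty nets 15. Flimsy stays.
No type deviates, so pooling is sustained.

Yes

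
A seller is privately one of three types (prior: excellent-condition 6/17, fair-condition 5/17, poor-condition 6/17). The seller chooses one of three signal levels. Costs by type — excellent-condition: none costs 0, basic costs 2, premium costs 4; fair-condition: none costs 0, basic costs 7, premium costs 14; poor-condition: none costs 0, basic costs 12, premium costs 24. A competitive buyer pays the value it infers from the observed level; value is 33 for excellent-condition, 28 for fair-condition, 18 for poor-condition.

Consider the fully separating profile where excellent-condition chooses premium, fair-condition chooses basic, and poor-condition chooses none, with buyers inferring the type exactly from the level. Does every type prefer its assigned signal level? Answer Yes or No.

Separating prices: premium → 33, basic → 28, none → 18.
excellent-condition (assigned premium): none: 18 − 0 = 18; basic: 28 − 2 = 26; premium: 33 − 4 = 29. excellent-condition stays.
fair-condition (assigned basic): none: 18 − 0 = 18; basic: 28 − 7 = 21; premium: 33 − 14 = 19. fair-condition stays.
poor-condition (assigned none): none: 18 − 0 = 18; basic: 28 − 12 = 16; premium: 33 − 24 = 9. poor-condition stays.
Every type prefers its assigned level; separation holds.

Yes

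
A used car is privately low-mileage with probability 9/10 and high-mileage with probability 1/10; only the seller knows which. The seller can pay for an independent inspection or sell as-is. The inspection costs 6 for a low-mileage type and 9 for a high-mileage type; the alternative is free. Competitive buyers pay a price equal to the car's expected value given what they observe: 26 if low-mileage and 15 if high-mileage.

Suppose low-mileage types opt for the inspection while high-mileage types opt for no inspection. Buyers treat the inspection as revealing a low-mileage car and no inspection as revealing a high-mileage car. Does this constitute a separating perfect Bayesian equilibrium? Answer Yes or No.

No

Under these beliefs, the inspection earns price 26 and no inspection earns price 15.
low-mileage: the inspection nets 26 − 6 = 20; no inspection nets 15. low-mileage prefers the inspection.
high-mileage: the inspection nets 26 − 9 = 17; no inspection nets 15. high-mileage would deviate to the inspection.
high-mileage has a profitable deviation, so the profile is not an equilibrium.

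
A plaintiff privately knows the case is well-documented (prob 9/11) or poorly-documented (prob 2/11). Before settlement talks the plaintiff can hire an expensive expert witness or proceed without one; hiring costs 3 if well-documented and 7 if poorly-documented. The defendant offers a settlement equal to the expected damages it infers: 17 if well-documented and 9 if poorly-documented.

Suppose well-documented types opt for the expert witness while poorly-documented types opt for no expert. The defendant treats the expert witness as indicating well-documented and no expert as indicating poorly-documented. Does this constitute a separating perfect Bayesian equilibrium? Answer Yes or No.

Under these beliefs, the expert witness earns settlement 17 and no expert earns settlement 9.
well-documented: the expert witness nets 17 − 3 = 14; no expert nets 9. well-documented prefers the expert witness.
poorly-documented: the expert witness nets 17 − 7 = 10; no expert nets 9. poorly-documented would deviate to the expert witness.
poorly-documented has a profitable deviation, so the profile is not an equilibrium.

No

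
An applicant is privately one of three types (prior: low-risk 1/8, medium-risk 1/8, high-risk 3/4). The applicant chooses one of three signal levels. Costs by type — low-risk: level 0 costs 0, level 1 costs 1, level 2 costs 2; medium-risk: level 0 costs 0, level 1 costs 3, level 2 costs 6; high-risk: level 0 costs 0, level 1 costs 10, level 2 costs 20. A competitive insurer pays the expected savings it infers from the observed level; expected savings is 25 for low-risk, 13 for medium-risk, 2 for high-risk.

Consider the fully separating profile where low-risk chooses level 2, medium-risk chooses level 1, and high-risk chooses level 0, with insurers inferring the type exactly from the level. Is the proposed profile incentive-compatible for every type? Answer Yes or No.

No

Separating rebates: level 2 → 25, level 1 → 13, level 0 → 2.
low-risk (assigned level 2): level 0: 2 − 0 = 2; level 1: 13 − 1 = 12; level 2: 25 − 2 = 23. low-risk stays.
medium-risk (assigned level 1): level 0: 2 − 0 = 2; level 1: 13 − 3 = 10; level 2: 25 − 6 = 19. medium-risk prefers level 2.
high-risk (assigned level 0): level 0: 2 − 0 = 2; level 1: 13 − 10 = 3; level 2: 25 − 20 = 5. high-risk prefers level 2.
At least one type deviates; the separating profile fails.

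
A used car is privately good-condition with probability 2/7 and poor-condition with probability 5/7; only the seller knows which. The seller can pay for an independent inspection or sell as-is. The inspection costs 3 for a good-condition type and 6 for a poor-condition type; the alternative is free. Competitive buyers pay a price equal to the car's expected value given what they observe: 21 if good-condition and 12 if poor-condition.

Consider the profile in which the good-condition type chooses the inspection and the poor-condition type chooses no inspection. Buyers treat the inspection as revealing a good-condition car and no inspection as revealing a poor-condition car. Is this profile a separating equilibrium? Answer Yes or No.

Under these beliefs, the inspection earns price 21 and no inspection earns price 12.
good-condition: the inspection nets 21 − 3 = 18; no inspection nets 12. good-condition prefers the inspection.
poor-condition: the inspection nets 21 − 6 = 15; no inspection nets 12. poor-condition would deviate to the inspection.
poor-condition has a profitable deviation, so the profile is not an equilibrium.

No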